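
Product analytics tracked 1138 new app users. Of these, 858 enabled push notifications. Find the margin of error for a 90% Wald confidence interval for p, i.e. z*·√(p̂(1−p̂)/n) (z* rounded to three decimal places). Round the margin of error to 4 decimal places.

p̂ = 858/1138 = 0.75395.
SE = √(p̂(1−p̂)/n) = √(0.185507/1138) = 0.012768.
z* = 1.645 at the 90% level.
Margin of error = z*·SE = 1.645 × 0.012768 = 0.0210.

ME = 0.0210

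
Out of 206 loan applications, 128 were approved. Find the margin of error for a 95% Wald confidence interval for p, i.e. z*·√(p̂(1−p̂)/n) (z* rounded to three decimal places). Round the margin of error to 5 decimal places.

p̂ = 128/206 = 0.62136.
Standard error of p̂: √(0.235272/206) = √0.001142097 = 0.033795.
For 95% confidence, z* = 1.960.
So ME = 0.06624.

ME = 0.06624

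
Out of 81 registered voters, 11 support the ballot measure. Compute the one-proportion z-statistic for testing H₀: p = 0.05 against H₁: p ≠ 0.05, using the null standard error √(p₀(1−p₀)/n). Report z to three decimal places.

p̂ = 11/81 = 0.13580.
Null standard error: √(0.05·0.95/81) = √0.000586420 = 0.024216.
z = (0.13580 − 0.05)/0.024216 = 0.08580/0.024216 = 3.543.

z = 3.543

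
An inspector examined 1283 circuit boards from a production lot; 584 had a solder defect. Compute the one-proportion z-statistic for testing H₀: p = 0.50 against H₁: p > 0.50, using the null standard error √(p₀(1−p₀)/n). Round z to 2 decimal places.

z = -3.21

Sample proportion p̂ = 584/1283 = 0.45518.
Under H₀, SE = √(p₀(1−p₀)/n) = √(0.50·0.50/1283) = √0.000194856 = 0.013959.
z = (p̂ − p₀)/SE = (0.45518 − 0.50)/0.013959 = -3.21.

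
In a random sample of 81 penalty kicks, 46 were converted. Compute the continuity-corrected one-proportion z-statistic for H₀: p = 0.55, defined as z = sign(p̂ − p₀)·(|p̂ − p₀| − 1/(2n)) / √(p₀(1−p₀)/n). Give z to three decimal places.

z = 0.212

The sample proportion is 46/81 = 0.56790. p̂ − p₀ = 0.017901.
Continuity correction 1/(2n) = 1/162 = 0.006173.
Corrected numerator: |0.017901| − 0.006173 = 0.011728.
SE₀ = √(0.55·0.45/81) = 0.055277.
z = (+)0.011728/0.055277 = 0.212.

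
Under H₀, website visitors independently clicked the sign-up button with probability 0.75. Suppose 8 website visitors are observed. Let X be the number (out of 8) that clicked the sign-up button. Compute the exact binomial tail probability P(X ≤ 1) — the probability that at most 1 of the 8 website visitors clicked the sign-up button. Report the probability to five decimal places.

P = 0.00038

X ~ Binomial(n=8, p=0.75).
P(X ≤ 1) = C(8,0)·0.75^0·0.25^8 + C(8,1)·0.75^1·0.25^7.
= 0.000015 + 0.000366 = 0.00038.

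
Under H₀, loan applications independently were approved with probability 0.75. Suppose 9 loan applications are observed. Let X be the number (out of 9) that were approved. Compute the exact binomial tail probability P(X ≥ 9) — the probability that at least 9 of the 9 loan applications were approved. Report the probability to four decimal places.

P = 0.0751

X is binomial with n = 9 and p = 0.75.
P(X ≥ 9) = C(9,9)·0.75^9·0.25^0.
= 0.075085 = 0.0751.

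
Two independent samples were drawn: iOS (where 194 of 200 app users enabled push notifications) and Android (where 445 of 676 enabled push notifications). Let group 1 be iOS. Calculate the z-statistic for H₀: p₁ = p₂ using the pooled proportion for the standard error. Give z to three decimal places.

p̂₁ = 194/200 = 0.97000, p̂₂ = 445/676 = 0.65828.
Pooling: p̂ = 639/876 = 0.72945.
SE = √[p̂(1−p̂)(1/n₁+1/n₂)] = √[0.72945·0.27055·(1/200+1/676)] ≈ 0.035759.
z = (p̂₁ − p̂₂)/SE = (0.97000 − 0.65828)/0.035759 = 0.31172/0.035759 = 8.717.

z = 8.717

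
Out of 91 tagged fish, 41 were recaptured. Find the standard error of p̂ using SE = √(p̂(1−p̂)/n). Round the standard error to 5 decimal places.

Sample proportion p̂ = 41/91 = 0.45055.
p̂(1−p̂) = 0.247555.
Dividing by n and taking the root: √0.002720385 = 0.05216.

SE = 0.05216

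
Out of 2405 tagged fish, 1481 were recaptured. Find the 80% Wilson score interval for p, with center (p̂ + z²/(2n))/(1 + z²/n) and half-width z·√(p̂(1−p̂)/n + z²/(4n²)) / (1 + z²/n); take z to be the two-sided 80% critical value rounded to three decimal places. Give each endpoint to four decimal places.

(0.6030, 0.6284)

Here p̂ = 1481/2405 = 0.61580 and z = 1.282 (z² = 1.643524).
1 + z²/n = 1.000683.
Adjusted center: (0.61580 + z²/(2n))/1.000683 = 0.61572.
Radicand: p̂(1−p̂)/n + z²/(4n²) = 0.000098374 + 0.000000071 = 0.000098445.
Half-width = z·√(radicand)/denom = 1.282·0.009922/1.000683 = 0.01271.
CI: 0.61572 ± 0.01271 = (0.6030, 0.6284).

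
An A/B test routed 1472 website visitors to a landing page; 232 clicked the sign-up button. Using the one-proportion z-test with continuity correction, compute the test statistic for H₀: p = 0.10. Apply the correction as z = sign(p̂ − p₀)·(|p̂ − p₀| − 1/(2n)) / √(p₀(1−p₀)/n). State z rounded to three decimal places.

The sample proportion is 232/1472 = 0.15761. p̂ − p₀ = 0.057609.
1/(2n) = 0.000340.
Corrected numerator: |0.057609| − 0.000340 = 0.057269.
Under H₀, SE = √(p₀(1−p₀)/n) = √(0.10·0.90/1472) = √0.000061141 = 0.007819.
z = +0.057269/0.007819 = 7.324.

z = 7.324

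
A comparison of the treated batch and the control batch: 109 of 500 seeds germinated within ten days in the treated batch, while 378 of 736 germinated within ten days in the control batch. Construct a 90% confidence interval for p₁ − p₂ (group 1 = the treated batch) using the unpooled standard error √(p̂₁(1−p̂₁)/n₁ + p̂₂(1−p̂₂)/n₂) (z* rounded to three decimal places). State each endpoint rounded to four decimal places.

(-0.3385, -0.2527)

p̂₁ = 109/500 = 0.21800, p̂₂ = 378/736 = 0.51359; p̂₁ − p̂₂ = -0.29559.
SE = √(0.000340952 + 0.000339423) = √0.000680375 = 0.026084.
The 90% critical value is z* = 1.645. Margin = 1.645·0.026084 = 0.04291.
CI: -0.29559 ± 0.04291 = (-0.3385, -0.2527).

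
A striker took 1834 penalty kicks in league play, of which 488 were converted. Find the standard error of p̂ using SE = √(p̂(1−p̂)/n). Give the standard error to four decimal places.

Sample proportion p̂ = 488/1834 = 0.26609.
p̂(1−p̂) = 0.195286.
Dividing by n and taking the root: √0.000106481 = 0.0103.

SE = 0.0103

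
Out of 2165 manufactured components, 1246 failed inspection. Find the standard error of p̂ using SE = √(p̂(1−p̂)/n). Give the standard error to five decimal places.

SE = 0.01062

The sample proportion is 1246/2165 = 0.57552.
p̂(1−p̂) = 0.57552·0.42448 = 0.244297.
Dividing by n and taking the root: √0.000112839 = 0.01062.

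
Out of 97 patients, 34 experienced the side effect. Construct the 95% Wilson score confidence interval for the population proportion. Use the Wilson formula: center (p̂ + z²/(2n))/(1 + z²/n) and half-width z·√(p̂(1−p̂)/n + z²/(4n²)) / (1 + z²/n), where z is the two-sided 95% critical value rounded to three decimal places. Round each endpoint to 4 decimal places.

(0.2629, 0.4495)

p̂ = 34/97 = 0.35052; z = 1.960, so z² = 3.841600.
1 + z²/n = 1.039604.
Center = (0.35052 + 0.019802)/1.039604 = 0.35621.
Radicand: p̂(1−p̂)/n + z²/(4n²) = 0.002346952 + 0.000102072 = 0.002449024.
Half-width = 1.960·√0.002449024/1.039604 = 0.09330.
Interval: 0.35621 ± 0.09330 → (0.2629, 0.4495).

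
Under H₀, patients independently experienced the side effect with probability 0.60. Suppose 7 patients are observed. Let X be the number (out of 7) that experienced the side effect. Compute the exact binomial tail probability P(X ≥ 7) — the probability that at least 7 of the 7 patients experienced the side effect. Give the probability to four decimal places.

P = 0.0280

X is binomial with n = 7 and p = 0.60.
P(X ≥ 7) = C(7,7)·0.60^7·0.40^0.
= 0.027994 = 0.0280.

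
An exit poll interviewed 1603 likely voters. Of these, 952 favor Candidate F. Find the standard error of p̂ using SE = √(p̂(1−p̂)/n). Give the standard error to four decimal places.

p̂ = 952/1603 = 0.59389.
p̂(1−p̂) = 0.241185.
SE = √(0.241185/1603) = √0.000150459 = 0.0123.

SE = 0.0123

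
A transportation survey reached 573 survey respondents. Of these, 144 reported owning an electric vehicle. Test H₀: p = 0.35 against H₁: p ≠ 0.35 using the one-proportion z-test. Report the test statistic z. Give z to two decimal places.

p̂ = 144/573 = 0.25131.
Under H₀, SE = √(p₀(1−p₀)/n) = √(0.35·0.65/573) = √0.000397033 = 0.019926.
Test statistic: z = -0.09869/0.019926 = -4.95.

z = -4.95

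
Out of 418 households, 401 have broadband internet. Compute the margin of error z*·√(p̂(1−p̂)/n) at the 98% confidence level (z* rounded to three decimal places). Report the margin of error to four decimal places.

The sample proportion is 401/418 = 0.95933.
SE(p̂) = √(0.95933·0.04067/418) = 0.009661.
z* = 2.326 at the 98% level.
So ME = 0.0225.

ME = 0.0225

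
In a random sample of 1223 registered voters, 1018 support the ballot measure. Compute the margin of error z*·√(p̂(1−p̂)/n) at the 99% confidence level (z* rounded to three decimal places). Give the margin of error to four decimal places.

The sample proportion is 1018/1223 = 0.83238.
SE = √(p̂(1−p̂)/n) = √(0.139524/1223) = 0.010681.
z* = 2.576 at the 99% level.
ME = 2.576·0.010681 = 0.0275.

ME = 0.0275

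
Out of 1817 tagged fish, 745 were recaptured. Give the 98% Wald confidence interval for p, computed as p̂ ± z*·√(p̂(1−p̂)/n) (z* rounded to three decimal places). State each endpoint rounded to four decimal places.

p̂ = 745/1817 = 0.41002.
SE = √(p̂(1−p̂)/n) = √(0.241903/1817) = 0.011538.
The 98% critical value is z* = 2.326.
Margin of error: 2.326 × 0.011538 = 0.02684.
So the interval runs from 0.3832 to 0.4369.

(0.3832, 0.4369)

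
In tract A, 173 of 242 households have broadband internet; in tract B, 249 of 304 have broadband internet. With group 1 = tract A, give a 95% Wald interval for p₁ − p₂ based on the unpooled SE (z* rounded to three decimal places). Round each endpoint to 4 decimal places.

(-0.1757, -0.0327)

p̂₁ = 0.71488, p̂₂ = 0.81908, so the observed difference is -0.10420.
SE = √(0.000842266 + 0.000487463) = √0.001329729 = 0.036465.
For 95% confidence, z* = 1.960. Margin of error = 0.07147.
CI: -0.10420 ± 0.07147 = (-0.1757, -0.0327).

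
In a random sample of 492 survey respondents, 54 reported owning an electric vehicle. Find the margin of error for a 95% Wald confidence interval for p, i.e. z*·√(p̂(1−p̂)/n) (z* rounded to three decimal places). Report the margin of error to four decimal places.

ME = 0.0276

Sample proportion p̂ = 54/492 = 0.10976.
SE(p̂) = √(0.10976·0.89024/492) = 0.014092.
The 95% critical value is z* = 1.960.
So ME = 0.0276.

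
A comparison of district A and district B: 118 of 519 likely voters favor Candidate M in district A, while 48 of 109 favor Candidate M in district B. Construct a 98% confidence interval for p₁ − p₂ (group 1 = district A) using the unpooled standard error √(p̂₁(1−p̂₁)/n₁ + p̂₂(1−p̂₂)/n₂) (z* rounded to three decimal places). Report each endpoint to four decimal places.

(-0.3316, -0.0944)

p̂₁ = 118/519 = 0.22736, p̂₂ = 48/109 = 0.44037; p̂₁ − p̂₂ = -0.21301.
Unpooled SE = √(p̂₁(1−p̂₁)/n₁ + p̂₂(1−p̂₂)/n₂) = √(0.000338473 + 0.002260953) = 0.050985.
z* = 2.326 at the 98% level. Margin of error = 0.11859.
CI: -0.21301 ± 0.11859 = (-0.3316, -0.0944).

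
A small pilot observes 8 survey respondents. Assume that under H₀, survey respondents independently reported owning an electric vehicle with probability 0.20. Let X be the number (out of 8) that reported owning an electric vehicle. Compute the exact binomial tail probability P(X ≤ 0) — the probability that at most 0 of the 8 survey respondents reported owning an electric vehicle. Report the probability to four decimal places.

X is binomial with n = 8 and p = 0.20.
P(X ≤ 0) = C(8,0)·0.20^0·0.80^8.
= 0.167772 = 0.1678.

P = 0.1678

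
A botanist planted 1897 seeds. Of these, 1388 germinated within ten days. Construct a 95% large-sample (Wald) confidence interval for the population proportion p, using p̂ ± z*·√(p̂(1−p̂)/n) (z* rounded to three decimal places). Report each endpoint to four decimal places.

Sample proportion p̂ = 1388/1897 = 0.73168.
SE(p̂) = √(0.73168·0.26832/1897) = 0.010173.
For 95% confidence, z* = 1.960.
Margin = 1.960·0.010173 = 0.01994.
Interval: 0.73168 ± 0.01994 → (0.7117, 0.7516).

(0.7117, 0.7516)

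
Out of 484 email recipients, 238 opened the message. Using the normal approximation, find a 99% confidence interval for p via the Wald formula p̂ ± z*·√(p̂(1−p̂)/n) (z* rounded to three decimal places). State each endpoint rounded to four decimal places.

(0.4332, 0.5503)

Sample proportion p̂ = 238/484 = 0.49174.
Standard error of p̂: √(0.249932/484) = √0.000516388 = 0.022724.
The 99% critical value is z* = 2.576.
Margin of error: 2.576 × 0.022724 = 0.05854.
Interval: 0.49174 ± 0.05854 → (0.4332, 0.5503).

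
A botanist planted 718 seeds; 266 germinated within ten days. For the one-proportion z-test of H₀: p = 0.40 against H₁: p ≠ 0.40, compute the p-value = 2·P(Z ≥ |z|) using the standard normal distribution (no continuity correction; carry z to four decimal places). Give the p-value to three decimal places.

The sample proportion is 266/718 = 0.37047.
SE₀ = √(0.40·0.60/718) = 0.018283.
Test statistic (full precision, shown to 4 dp): z = (266/718 − 0.40)/SE₀ ≈ -1.6150.
p-value = 2·P(Z ≥ |z|) with z = -1.6150 → 0.106.

p-value = 0.106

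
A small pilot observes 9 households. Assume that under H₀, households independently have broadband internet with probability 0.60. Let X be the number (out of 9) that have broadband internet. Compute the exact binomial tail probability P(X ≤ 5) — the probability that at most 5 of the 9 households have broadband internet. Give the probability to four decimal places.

X is binomial with n = 9 and p = 0.60.
P(X ≤ 5) = Σ_{j=0}^{5} C(9,j)·0.60^j·0.40^{9−j}.
= 0.000262 + 0.003539 + 0.021234 + 0.074318 + 0.167215 + 0.250823 = 0.5174.

P = 0.5174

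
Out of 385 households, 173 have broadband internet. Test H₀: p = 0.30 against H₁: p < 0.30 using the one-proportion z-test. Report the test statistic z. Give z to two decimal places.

z = 6.39

With x = 173 successes in n = 385, p̂ = 0.44935.
SE₀ = √(0.30·0.70/385) = 0.023355.
Test statistic: z = 0.14935/0.023355 = 6.39.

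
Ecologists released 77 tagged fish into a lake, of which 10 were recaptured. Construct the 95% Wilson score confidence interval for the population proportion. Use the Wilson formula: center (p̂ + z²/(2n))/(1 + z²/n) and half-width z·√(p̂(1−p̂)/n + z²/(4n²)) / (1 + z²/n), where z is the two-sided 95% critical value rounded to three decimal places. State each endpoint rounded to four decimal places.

(0.0721, 0.2228)

Here p̂ = 10/77 = 0.12987 and z = 1.960 (z² = 3.841600).
1 + z²/n = 1.049891.
Center = (0.12987 + 0.024945)/1.049891 = 0.14746.
Radicand: p̂(1−p̂)/n + z²/(4n²) = 0.001467583 + 0.000161983 = 0.001629566.
Half-width = z·√(radicand)/denom = 1.960·0.040368/1.049891 = 0.07536.
Interval: 0.14746 ± 0.07536 → (0.0721, 0.2228).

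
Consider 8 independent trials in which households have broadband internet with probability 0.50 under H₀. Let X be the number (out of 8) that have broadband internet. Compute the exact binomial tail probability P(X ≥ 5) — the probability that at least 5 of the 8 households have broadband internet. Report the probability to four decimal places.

X ~ Binomial(n=8, p=0.50).
P(X ≥ 5) = C(8,5)·0.50^5·0.50^3 + C(8,6)·0.50^6·0.50^2 + C(8,7)·0.50^7·0.50^1 + C(8,8)·0.50^8·0.50^0.
= 0.218750 + 0.109375 + 0.031250 + 0.003906 = 0.3633.

P = 0.3633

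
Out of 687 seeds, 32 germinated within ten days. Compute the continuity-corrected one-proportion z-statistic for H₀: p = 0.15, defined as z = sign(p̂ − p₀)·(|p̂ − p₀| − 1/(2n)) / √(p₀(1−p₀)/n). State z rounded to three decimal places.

z = -7.538

p̂ = 32/687 = 0.04658. p̂ − p₀ = -0.103421.
1/(2n) = 0.000728.
Corrected numerator: |-0.103421| − 0.000728 = 0.102693.
Null standard error: √(0.15·0.85/687) = √0.000185590 = 0.013623.
z = (−)0.102693/0.013623 = -7.538.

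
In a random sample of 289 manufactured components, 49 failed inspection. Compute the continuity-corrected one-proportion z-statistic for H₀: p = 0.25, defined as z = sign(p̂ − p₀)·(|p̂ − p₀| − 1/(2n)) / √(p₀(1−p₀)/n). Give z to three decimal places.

p̂ = 49/289 = 0.16955. p̂ − p₀ = -0.080450.
1/(2n) = 0.001730.
Corrected numerator: |-0.080450| − 0.001730 = 0.078720.
Under H₀, SE = √(p₀(1−p₀)/n) = √(0.25·0.75/289) = √0.000648789 = 0.025471.
z = −0.078720/0.025471 = -3.091.

z = -3.091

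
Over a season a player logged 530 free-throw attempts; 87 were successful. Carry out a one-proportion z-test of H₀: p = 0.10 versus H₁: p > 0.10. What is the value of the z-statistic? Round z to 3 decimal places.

z = 4.923

The sample proportion is 87/530 = 0.16415.
SE₀ = √(0.10·0.90/530) = 0.013031.
z = (p̂ − p₀)/SE = (0.16415 − 0.10)/0.013031 = 4.923.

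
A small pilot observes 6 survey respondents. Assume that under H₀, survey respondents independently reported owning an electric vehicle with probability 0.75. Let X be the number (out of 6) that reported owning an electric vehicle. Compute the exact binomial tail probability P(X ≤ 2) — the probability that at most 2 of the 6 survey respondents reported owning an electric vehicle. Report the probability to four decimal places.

X is binomial with n = 6 and p = 0.75.
P(X ≤ 2) = C(6,0)·0.75^0·0.25^6 + C(6,1)·0.75^1·0.25^5 + C(6,2)·0.75^2·0.25^4.
= 0.000244 + 0.004395 + 0.032959 = 0.0376.

P = 0.0376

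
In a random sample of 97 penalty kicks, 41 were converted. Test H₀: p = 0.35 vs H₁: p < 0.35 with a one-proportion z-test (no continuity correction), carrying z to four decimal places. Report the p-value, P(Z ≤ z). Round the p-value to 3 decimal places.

The sample proportion is 41/97 = 0.42268.
Under H₀, SE = √(p₀(1−p₀)/n) = √(0.35·0.65/97) = √0.002345361 = 0.048429.
z = (p̂ − p₀)/SE = (41/97 − 0.35)/0.048429 ≈ 1.5008.
From the standard normal, P(Z ≤ z) = 0.933.

p-value = 0.933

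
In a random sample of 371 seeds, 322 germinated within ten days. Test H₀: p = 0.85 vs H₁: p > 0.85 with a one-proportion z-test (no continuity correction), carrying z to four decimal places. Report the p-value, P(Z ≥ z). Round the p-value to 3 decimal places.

p-value = 0.167

With x = 322 successes in n = 371, p̂ = 0.86792.
SE₀ = √(0.85·0.15/371) = 0.018538.
z = (p̂ − p₀)/SE = (322/371 − 0.85)/0.018538 ≈ 0.9669.
p-value = P(Z ≥ z) with z = 0.9669 → 0.167.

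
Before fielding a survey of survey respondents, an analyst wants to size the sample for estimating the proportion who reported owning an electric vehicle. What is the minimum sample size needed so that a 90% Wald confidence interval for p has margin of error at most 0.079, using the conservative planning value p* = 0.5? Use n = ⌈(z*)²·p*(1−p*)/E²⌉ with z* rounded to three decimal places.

z* = 1.645 at the 90% level.
p*(1−p*) = 0.2500.
(z*)²·p*(1−p*)/E² = 2.706025·0.2500/0.006241 = 108.397.
⌈108.397⌉ = 109.

n = 109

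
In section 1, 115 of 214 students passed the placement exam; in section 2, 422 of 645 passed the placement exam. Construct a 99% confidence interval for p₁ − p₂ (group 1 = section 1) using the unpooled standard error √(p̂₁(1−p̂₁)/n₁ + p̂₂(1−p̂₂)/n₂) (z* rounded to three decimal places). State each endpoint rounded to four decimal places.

p̂₁ = 0.53738, p̂₂ = 0.65426, so the observed difference is -0.11688.
SE = √(0.001161694 + 0.000350702) = √0.001512396 = 0.038890.
z* = 2.576 at the 99% level. Margin of error = 0.10018.
So the interval runs from -0.2171 to -0.0167.

(-0.2171, -0.0167)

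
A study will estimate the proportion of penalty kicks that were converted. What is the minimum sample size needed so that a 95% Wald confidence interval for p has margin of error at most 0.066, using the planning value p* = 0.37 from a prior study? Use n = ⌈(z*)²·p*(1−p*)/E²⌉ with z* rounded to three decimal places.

For 95% confidence, z* = 1.960.
p*(1−p*) = 0.37·0.63 = 0.2331.
(z*)²·p*(1−p*)/E² = 3.841600·0.2331/0.004356 = 205.573.
⌈205.573⌉ = 206.

n = 206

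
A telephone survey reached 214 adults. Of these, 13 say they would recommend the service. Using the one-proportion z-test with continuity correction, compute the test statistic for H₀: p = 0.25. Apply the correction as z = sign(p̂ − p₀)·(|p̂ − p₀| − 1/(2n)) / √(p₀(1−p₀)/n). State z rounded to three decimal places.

Sample proportion p̂ = 13/214 = 0.06075. p̂ − p₀ = -0.189252.
1/(2n) = 0.002336.
Corrected numerator: |-0.189252| − 0.002336 = 0.186916.
Null standard error: √(0.25·0.75/214) = √0.000876168 = 0.029600.
z = (−)0.186916/0.029600 = -6.315.

z = -6.315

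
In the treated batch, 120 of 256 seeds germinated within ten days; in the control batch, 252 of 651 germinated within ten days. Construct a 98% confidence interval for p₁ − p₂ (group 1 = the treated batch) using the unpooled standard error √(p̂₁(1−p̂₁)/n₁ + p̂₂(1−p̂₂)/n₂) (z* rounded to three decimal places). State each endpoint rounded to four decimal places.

(-0.0034, 0.1667)

p̂₁ = 120/256 = 0.46875, p̂₂ = 252/651 = 0.38710; p̂₁ − p̂₂ = 0.08165.
SE = √(0.000972748 + 0.000364444) = √0.001337192 = 0.036568.
The 98% critical value is z* = 2.326. Margin = 2.326·0.036568 = 0.08506.
CI: 0.08165 ± 0.08506 = (-0.0034, 0.1667).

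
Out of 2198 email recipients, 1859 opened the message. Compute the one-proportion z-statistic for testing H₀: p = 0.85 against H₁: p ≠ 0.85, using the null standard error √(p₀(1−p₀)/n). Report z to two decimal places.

Sample proportion p̂ = 1859/2198 = 0.84577.
Under H₀, SE = √(p₀(1−p₀)/n) = √(0.85·0.15/2198) = √0.000058007 = 0.007616.
z = (0.84577 − 0.85)/0.007616 = -0.00423/0.007616 = -0.56.

z = -0.56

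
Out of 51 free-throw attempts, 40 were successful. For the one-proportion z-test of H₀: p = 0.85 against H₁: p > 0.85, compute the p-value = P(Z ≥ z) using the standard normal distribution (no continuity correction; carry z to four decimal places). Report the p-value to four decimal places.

The sample proportion is 40/51 = 0.78431.
SE₀ = √(0.85·0.15/51) = 0.050000.
z = (p̂ − p₀)/SE = (40/51 − 0.85)/0.050000 ≈ -1.3137.
p-value = P(Z ≥ z) with z = -1.3137 → 0.9055.

p-value = 0.9055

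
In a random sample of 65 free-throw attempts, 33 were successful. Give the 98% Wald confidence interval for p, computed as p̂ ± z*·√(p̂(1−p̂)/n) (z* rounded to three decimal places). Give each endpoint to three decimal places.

(0.363, 0.652)

Sample proportion p̂ = 33/65 = 0.50769.
Standard error of p̂: √(0.249941/65) = √0.003845244 = 0.062010.
z* = 2.326 at the 98% level.
Margin = 2.326·0.062010 = 0.14424.
CI: 0.50769 ± 0.14424 = (0.363, 0.652).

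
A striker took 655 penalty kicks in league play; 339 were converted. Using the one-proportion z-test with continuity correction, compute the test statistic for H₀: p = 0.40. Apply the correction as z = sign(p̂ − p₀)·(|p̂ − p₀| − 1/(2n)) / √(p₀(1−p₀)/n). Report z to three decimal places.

The sample proportion is 339/655 = 0.51756. p̂ − p₀ = 0.117557.
Continuity correction 1/(2n) = 1/1310 = 0.000763.
Corrected numerator: |0.117557| − 0.000763 = 0.116794.
Null standard error: √(0.40·0.60/655) = √0.000366412 = 0.019142.
z = (+)0.116794/0.019142 = 6.101.

z = 6.101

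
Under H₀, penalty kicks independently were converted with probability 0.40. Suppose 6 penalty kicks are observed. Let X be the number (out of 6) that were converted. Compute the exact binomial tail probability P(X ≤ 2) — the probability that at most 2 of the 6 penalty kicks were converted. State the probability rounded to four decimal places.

X ~ Binomial(n=6, p=0.40).
P(X ≤ 2) = C(6,0)·0.40^0·0.60^6 + C(6,1)·0.40^1·0.60^5 + C(6,2)·0.40^2·0.60^4.
= 0.046656 + 0.186624 + 0.311040 = 0.5443.

P = 0.5443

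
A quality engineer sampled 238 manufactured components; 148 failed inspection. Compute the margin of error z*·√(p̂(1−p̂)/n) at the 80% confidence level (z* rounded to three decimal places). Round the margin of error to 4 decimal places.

Sample proportion p̂ = 148/238 = 0.62185.
Standard error of p̂: √(0.235153/238) = √0.000988037 = 0.031433.
For 80% confidence, z* = 1.282.
So ME = 0.0403.

ME = 0.0403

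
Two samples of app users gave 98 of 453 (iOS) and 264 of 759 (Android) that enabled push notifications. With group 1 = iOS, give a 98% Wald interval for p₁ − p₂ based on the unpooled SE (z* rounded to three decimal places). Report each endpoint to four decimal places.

p̂₁ = 98/453 = 0.21634, p̂₂ = 264/759 = 0.34783; p̂₁ − p̂₂ = -0.13149.
Unpooled SE = √(p̂₁(1−p̂₁)/n₁ + p̂₂(1−p̂₂)/n₂) = √(0.000374248 + 0.000298871) = 0.025945.
z* = 2.326 at the 98% level. Margin = 2.326·0.025945 = 0.06035.
Interval: -0.13149 ± 0.06035 → (-0.1918, -0.0711).

(-0.1918, -0.0711)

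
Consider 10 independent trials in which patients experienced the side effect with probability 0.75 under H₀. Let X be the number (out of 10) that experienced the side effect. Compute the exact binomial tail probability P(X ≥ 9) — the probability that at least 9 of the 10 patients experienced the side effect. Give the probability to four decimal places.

X is binomial with n = 10 and p = 0.75.
P(X ≥ 9) = C(10,9)·0.75^9·0.25^1 + C(10,10)·0.75^10·0.25^0.
= 0.187712 + 0.056314 = 0.2440.

P = 0.2440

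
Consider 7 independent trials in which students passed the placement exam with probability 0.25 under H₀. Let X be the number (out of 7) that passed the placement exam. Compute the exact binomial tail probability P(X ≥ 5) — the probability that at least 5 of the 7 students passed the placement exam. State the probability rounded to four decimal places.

X is binomial with n = 7 and p = 0.25.
P(X ≥ 5) = C(7,5)·0.25^5·0.75^2 + C(7,6)·0.25^6·0.75^1 + C(7,7)·0.25^7·0.75^0.
= 0.011536 + 0.001282 + 0.000061 = 0.0129.

P = 0.0129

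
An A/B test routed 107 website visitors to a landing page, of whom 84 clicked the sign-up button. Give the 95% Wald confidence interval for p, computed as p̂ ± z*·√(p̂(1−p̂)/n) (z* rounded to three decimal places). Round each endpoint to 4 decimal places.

The sample proportion is 84/107 = 0.78505.
SE(p̂) = √(0.78505·0.21495/107) = 0.039713.
For 95% confidence, z* = 1.960.
Margin = 1.960·0.039713 = 0.07784.
So the interval runs from 0.7072 to 0.8629.

(0.7072, 0.8629)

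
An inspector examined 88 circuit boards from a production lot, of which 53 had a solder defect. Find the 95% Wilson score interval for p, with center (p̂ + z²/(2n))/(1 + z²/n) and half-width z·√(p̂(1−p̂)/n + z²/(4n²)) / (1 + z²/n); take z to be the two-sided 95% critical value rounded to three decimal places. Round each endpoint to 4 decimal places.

(0.4978, 0.6982)

p̂ = 53/88 = 0.60227; z = 1.960, so z² = 3.841600.
Denominator 1 + z²/n = 1 + 3.841600/88 = 1.043655.
Adjusted center: (0.60227 + z²/(2n))/1.043655 = 0.59799.
Radicand: p̂(1−p̂)/n + z²/(4n²) = 0.002722049 + 0.000124019 = 0.002846068.
Half-width = 1.960·√0.002846068/1.043655 = 0.10019.
Interval: 0.59799 ± 0.10019 → (0.4978, 0.6982).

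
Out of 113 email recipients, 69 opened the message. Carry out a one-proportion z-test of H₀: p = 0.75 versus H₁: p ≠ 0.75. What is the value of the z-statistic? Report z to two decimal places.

With x = 69 successes in n = 113, p̂ = 0.61062.
SE₀ = √(0.75·0.25/113) = 0.040734.
Test statistic: z = -0.13938/0.040734 = -3.42.

z = -3.42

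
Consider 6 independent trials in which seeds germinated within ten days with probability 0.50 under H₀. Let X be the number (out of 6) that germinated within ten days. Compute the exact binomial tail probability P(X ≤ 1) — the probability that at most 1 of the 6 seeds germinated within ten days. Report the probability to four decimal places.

P = 0.1094

X ~ Binomial(n=6, p=0.50).
P(X ≤ 1) = C(6,0)·0.50^0·0.50^6 + C(6,1)·0.50^1·0.50^5.
= 0.015625 + 0.093750 = 0.1094.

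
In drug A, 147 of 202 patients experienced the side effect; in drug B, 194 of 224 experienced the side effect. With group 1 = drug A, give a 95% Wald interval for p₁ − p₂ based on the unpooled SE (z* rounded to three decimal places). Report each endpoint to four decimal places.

p̂₁ = 147/202 = 0.72772, p̂₂ = 194/224 = 0.86607; p̂₁ − p̂₂ = -0.13835.
SE = √(0.000980903 + 0.000517820) = √0.001498723 = 0.038713.
z* = 1.960 at the 95% level. Margin = 1.960·0.038713 = 0.07588.
Interval: -0.13835 ± 0.07588 → (-0.2142, -0.0625).

(-0.2142, -0.0625)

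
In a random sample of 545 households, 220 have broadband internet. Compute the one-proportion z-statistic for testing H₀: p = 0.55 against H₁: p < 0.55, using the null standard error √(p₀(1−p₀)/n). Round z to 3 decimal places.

With x = 220 successes in n = 545, p̂ = 0.40367.
Under H₀, SE = √(p₀(1−p₀)/n) = √(0.55·0.45/545) = √0.000454128 = 0.021310.
z = (0.40367 − 0.55)/0.021310 = -0.14633/0.021310 = -6.867.

z = -6.867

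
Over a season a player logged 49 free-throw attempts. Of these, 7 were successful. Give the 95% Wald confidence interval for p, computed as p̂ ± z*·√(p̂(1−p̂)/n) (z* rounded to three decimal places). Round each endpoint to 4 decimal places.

Sample proportion p̂ = 7/49 = 0.14286.
SE = √(p̂(1−p̂)/n) = √(0.122449/49) = 0.049990.
z* = 1.960 at the 95% level.
Margin = 1.960·0.049990 = 0.09798.
So the interval runs from 0.0449 to 0.2408.

(0.0449, 0.2408)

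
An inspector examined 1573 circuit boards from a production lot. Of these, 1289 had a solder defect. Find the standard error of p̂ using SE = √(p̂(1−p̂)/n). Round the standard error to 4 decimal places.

SE = 0.0097

Sample proportion p̂ = 1289/1573 = 0.81945.
p̂(1−p̂) = 0.147952.
SE = √(0.147952/1573) = 0.0097.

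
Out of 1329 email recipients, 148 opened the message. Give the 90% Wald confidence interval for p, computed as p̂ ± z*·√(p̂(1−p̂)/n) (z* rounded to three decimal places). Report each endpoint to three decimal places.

(0.097, 0.126)

The sample proportion is 148/1329 = 0.11136.
SE(p̂) = √(0.11136·0.88864/1329) = 0.008629.
The 90% critical value is z* = 1.645.
Margin of error: 1.645 × 0.008629 = 0.01419.
CI: 0.11136 ± 0.01419 = (0.097, 0.126).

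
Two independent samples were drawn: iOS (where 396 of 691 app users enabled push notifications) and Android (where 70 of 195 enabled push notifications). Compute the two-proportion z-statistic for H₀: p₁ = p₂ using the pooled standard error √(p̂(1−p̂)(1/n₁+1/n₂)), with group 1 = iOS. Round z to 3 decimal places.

z = 5.288

p̂₁ = 396/691 = 0.57308, p̂₂ = 70/195 = 0.35897.
Pooled p̂ = (396+70)/(691+195) = 466/886 = 0.52596.
SE = √[p̂(1−p̂)(1/n₁+1/n₂)] = √[0.52596·0.47404·(1/691+1/195)] ≈ 0.040490.
z = (p̂₁ − p̂₂)/SE = (0.57308 − 0.35897)/0.040490 = 0.21411/0.040490 = 5.288.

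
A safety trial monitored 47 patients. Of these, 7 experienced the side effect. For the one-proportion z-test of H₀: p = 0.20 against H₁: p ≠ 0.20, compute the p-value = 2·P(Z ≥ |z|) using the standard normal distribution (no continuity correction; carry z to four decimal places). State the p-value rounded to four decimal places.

The sample proportion is 7/47 = 0.14894.
Under H₀, SE = √(p₀(1−p₀)/n) = √(0.20·0.80/47) = √0.003404255 = 0.058346.
Test statistic (full precision, shown to 4 dp): z = (7/47 − 0.20)/SE₀ ≈ -0.8752.
p-value = 2·P(Z ≥ |z|) with z = -0.8752 → 0.3815.

p-value = 0.3815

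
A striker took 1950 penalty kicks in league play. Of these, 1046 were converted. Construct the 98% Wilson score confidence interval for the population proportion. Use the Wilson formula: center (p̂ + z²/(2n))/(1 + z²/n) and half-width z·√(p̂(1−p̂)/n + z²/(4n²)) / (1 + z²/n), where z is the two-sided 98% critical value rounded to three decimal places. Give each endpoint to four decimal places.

Here p̂ = 1046/1950 = 0.53641 and z = 2.326 (z² = 5.410276).
Denominator 1 + z²/n = 1 + 5.410276/1950 = 1.002775.
Adjusted center: (0.53641 + z²/(2n))/1.002775 = 0.53631.
Radicand: p̂(1−p̂)/n + z²/(4n²) = 0.000127525 + 0.000000356 = 0.000127881.
Half-width = 2.326·√0.000127881/1.002775 = 0.02623.
So the interval runs from 0.5101 to 0.5625.

(0.5101, 0.5625)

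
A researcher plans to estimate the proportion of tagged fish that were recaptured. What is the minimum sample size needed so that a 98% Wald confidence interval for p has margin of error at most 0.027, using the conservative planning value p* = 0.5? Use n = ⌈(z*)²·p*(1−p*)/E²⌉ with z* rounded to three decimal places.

For 98% confidence, z* = 2.326.
p*(1−p*) = 0.50·0.50 = 0.2500.
Required n before rounding: 5.410276 × 0.2500 / 0.027² = 1855.376.
Rounding up, n = 1856.

n = 1856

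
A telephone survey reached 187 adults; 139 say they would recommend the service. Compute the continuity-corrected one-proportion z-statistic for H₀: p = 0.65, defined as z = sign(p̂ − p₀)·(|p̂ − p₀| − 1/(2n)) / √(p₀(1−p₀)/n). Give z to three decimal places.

z = 2.599

p̂ = 139/187 = 0.74332. p̂ − p₀ = 0.093316.
Continuity correction 1/(2n) = 1/374 = 0.002674.
Corrected numerator: |0.093316| − 0.002674 = 0.090642.
Null standard error: √(0.65·0.35/187) = √0.001216578 = 0.034879.
z = (+)0.090642/0.034879 = 2.599.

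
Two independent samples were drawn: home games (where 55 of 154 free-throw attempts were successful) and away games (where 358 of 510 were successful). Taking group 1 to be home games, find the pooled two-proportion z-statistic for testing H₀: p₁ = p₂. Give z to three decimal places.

z = -7.734

p̂₁ = 55/154 = 0.35714, p̂₂ = 358/510 = 0.70196.
Pooled p̂ = (55+358)/(154+510) = 413/664 = 0.62199.
SE = √[p̂(1−p̂)(1/n₁+1/n₂)] = √[0.62199·0.37801·(1/154+1/510)] ≈ 0.044584.
z = -0.34482/0.044584 = -7.734.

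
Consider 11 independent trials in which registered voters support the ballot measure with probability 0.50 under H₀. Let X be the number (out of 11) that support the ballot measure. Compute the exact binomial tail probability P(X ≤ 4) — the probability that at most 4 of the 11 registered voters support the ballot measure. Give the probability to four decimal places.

X ~ Binomial(n=11, p=0.50).
P(X ≤ 4) = Σ_{j=0}^{4} C(11,j)·0.50^j·0.50^{11−j}.
= 0.000488 + 0.005371 + 0.026855 + 0.080566 + 0.161133 = 0.2744.

P = 0.2744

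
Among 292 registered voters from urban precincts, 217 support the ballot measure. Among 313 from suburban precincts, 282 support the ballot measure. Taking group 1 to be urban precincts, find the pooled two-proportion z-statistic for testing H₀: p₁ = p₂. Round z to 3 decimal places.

z = -5.102

Sample proportions: p̂₁ = 217/292 = 0.74315 and p̂₂ = 282/313 = 0.90096.
Pooling: p̂ = 499/605 = 0.82479.
SE = √[p̂(1−p̂)(1/n₁+1/n₂)] = √[0.82479·0.17521·(1/292+1/313)] ≈ 0.030929.
z = (p̂₁ − p̂₂)/SE = (0.74315 − 0.90096)/0.030929 = -0.15781/0.030929 = -5.102.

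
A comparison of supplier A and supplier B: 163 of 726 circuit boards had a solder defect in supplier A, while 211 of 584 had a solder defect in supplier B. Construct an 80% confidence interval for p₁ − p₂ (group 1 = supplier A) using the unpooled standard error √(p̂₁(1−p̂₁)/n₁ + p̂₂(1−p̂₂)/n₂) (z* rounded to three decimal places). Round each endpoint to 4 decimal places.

(-0.1691, -0.1045)

p̂₁ = 0.22452, p̂₂ = 0.36130, so the observed difference is -0.13678.
SE = √(0.000239820 + 0.000395142) = √0.000634962 = 0.025198.
The 80% critical value is z* = 1.282. Margin of error = 0.03230.
So the interval runs from -0.1691 to -0.1045.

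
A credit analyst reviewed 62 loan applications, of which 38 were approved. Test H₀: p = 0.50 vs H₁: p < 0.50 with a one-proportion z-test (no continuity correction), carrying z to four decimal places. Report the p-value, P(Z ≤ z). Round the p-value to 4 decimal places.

p-value = 0.9623

p̂ = 38/62 = 0.61290.
SE₀ = √(0.50·0.50/62) = 0.063500.
z = (p̂ − p₀)/SE = (38/62 − 0.50)/0.063500 ≈ 1.7780.
From the standard normal, P(Z ≤ z) = 0.9623.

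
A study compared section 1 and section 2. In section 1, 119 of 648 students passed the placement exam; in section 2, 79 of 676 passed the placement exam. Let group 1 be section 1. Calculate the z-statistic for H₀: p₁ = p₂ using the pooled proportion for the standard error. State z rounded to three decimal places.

z = 3.406

p̂₁ = 119/648 = 0.18364, p̂₂ = 79/676 = 0.11686.
Pooling: p̂ = 198/1324 = 0.14955.
Pooled SE = √[0.1271826·0.00302250] ≈ 0.019606.
z = 0.06678/0.019606 = 3.406.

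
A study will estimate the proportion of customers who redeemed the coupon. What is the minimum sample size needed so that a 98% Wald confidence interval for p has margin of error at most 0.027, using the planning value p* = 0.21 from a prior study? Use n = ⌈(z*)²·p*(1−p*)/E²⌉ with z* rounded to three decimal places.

n = 1232

z* = 2.326 at the 98% level.
p*(1−p*) = 0.1659.
Required n before rounding: 5.410276 × 0.1659 / 0.027² = 1231.227.
Rounding up, n = 1232.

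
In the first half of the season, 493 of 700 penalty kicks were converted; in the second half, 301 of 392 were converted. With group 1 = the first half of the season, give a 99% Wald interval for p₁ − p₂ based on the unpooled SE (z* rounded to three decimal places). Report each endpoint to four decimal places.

p̂₁ = 0.70429, p̂₂ = 0.76786, so the observed difference is -0.06357.
SE = √(0.000297525 + 0.000454726) = √0.000752251 = 0.027427.
For 99% confidence, z* = 2.576. Margin = 2.576·0.027427 = 0.07065.
CI: -0.06357 ± 0.07065 = (-0.1342, 0.0071).

(-0.1342, 0.0071)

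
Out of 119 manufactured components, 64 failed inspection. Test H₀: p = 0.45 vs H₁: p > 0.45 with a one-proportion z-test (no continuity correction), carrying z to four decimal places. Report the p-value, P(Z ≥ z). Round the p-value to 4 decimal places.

p-value = 0.0271

With x = 64 successes in n = 119, p̂ = 0.53782.
SE₀ = √(0.45·0.55/119) = 0.045605.
Test statistic (full precision, shown to 4 dp): z = (64/119 − 0.45)/SE₀ ≈ 1.9256.
p-value = P(Z ≥ z) with z = 1.9256 → 0.0271.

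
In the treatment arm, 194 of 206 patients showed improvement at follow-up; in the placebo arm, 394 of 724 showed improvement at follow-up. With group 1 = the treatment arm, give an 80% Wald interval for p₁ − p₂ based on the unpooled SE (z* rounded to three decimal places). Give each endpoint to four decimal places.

(0.3659, 0.4292)

p̂₁ = 0.94175, p̂₂ = 0.54420, so the observed difference is 0.39755.
Unpooled SE = √(p̂₁(1−p̂₁)/n₁ + p̂₂(1−p̂₂)/n₂) = √(0.000266306 + 0.000342606) = 0.024676.
For 80% confidence, z* = 1.282. Margin = 1.282·0.024676 = 0.03163.
So the interval runs from 0.3659 to 0.4292.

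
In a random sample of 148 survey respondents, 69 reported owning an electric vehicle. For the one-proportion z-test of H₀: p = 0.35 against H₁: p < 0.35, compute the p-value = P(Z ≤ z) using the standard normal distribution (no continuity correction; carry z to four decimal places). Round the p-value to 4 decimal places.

p-value = 0.9985

With x = 69 successes in n = 148, p̂ = 0.46622.
SE₀ = √(0.35·0.65/148) = 0.039207.
Test statistic (full precision, shown to 4 dp): z = (69/148 − 0.35)/SE₀ ≈ 2.9642.
From the standard normal, P(Z ≤ z) = 0.9985.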